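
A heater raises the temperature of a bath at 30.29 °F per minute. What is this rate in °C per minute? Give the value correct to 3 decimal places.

Since only a temperature interval is involved, the additive offset between the scales drops out.
A change of 1°F is a change of 5/9°C, so 30.29 × 5/9 = 16.828.

16.828 °C/minute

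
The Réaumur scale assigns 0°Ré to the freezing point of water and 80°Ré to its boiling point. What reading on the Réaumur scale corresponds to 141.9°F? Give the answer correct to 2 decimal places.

First in Celsius: (141.9 - 32) × 5/9 = 61.0556°C.
Linearly onto the Réaumur scale: 0 + (61.0556 / 100) × (80 - 0) = 48.84°Ré.

48.84°Ré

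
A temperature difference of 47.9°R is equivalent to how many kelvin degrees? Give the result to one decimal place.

For a temperature interval the offset drops out; only the factor 5/9 applies.
47.9 × 5/9 = 26.6.

26.6 K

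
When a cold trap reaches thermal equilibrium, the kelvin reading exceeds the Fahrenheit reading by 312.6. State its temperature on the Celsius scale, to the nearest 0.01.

-89.31°C

Let x be the Fahrenheit reading; then the kelvin reading is 5/9·x + 255.372.
(5/9·x + 255.372) - x = 312.6  ⇒  (-4/9)·x = 57.2278  ⇒  x = -128.7625°F.
In Celsius: (-128.7625 - 32) × 5/9 = -89.31°C.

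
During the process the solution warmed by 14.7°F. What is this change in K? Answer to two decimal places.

An interval of 1°F corresponds to 5/9 K.
14.7 × 5/9 = 8.17.

8.17 K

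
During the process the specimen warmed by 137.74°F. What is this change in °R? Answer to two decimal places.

Fahrenheit and Rankine degrees are the same size, so the interval is unchanged: 137.74.

137.74°R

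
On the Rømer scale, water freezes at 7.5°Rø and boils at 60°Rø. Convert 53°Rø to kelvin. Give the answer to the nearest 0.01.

359.82 K

Linear interpolation between the fixed points: C = (53 - 7.5) × 100 / (60 - 7.5) = 86.6667°C.
Then 86.6667 + 273.15 = 359.82 K.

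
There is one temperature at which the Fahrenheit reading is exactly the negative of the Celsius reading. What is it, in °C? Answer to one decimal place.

Let C be the Celsius reading. The Fahrenheit reading is F = 1.8·C + 32.
Require F = -1·C: 1.8·C + 32 = -1·C.
(2.8)·C = -32  ⇒  C = -11.4.

-11.4°C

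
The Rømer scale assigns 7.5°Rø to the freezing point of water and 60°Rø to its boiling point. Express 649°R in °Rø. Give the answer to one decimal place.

First in Celsius: (649 - 491.67) × 5/9 = 87.4056°C.
Linearly onto the Rømer scale: 7.5 + (87.4056 / 100) × (60 - 7.5) = 53.4°Rø.

53.4°Rø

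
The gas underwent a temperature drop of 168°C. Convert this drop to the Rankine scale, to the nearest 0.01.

For a temperature interval the offset drops out; only the factor 1.8 applies.
168 × 1.8 = 302.40.

302.40°R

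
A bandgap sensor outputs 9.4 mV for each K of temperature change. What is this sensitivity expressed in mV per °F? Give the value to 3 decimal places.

Since only a temperature interval is involved, the additive offset between the scales drops out.
A change of 1°F is a change of 5/9 K, so per °F the value is 9.4 × 5/9 = 5.222.

5.222 mV per °F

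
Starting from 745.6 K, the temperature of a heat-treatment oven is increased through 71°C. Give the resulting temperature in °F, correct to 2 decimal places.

Initial temperature in Celsius: 745.6 - 273.15 = 472.4500°C.
Final Celsius temperature: 472.4500 + 71.0000 = 543.4500°C.
In Fahrenheit: 543.4500 × 1.8 + 32 = 1010.21°F.

1010.21°F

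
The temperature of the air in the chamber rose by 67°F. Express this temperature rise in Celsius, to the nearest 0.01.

37.22°C

Only the scale ratio 5/9 matters for a change in temperature.
67 × 5/9 = 37.22.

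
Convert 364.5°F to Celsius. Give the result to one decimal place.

In Celsius: (364.5 - 32) × 5/9 = 184.7222°C.

184.7°C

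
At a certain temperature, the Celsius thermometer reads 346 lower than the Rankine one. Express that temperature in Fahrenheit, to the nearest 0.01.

Let x be the Rankine reading; then the Celsius reading is 5/9·x - 273.15.
(5/9·x - 273.15) - x = -346  ⇒  (-4/9)·x = -72.85  ⇒  x = 163.9125°R.
In Celsius: (163.9125 - 491.67) × 5/9 = -182.0875°C.
In Fahrenheit: -182.0875 × 1.8 + 32 = -295.76°F.

-295.76°F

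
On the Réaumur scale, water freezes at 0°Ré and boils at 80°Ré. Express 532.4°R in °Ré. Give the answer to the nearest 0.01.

18.10°Ré

First in Celsius: (532.4 - 491.67) × 5/9 = 22.6278°C.
Linearly onto the Réaumur scale: 0 + (22.6278 / 100) × (80 - 0) = 18.10°Ré.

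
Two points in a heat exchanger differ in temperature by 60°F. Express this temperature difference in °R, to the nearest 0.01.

Fahrenheit and Rankine degrees are the same size, so the interval is unchanged: 60.00.

60.00°R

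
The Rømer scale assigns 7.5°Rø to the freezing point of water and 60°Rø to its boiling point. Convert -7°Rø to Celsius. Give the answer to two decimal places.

-27.62°C

Linear interpolation between the fixed points: C = (-7 - 7.5) × 100 / (60 - 7.5) = -27.6190°C.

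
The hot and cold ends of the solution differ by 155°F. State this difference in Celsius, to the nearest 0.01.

For a temperature interval the offset drops out; only the factor 5/9 applies.
155 × 5/9 = 86.11.

86.11°C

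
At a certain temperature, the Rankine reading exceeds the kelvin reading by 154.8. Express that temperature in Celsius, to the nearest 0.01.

Let x be the kelvin reading; then the Rankine reading is 1.8·x.
(1.8·x) - x = 154.8  ⇒  (0.8)·x = 154.8  ⇒  x = 193.5000 K.
In Celsius: 193.5 - 273.15 = -79.65°C.

-79.65°C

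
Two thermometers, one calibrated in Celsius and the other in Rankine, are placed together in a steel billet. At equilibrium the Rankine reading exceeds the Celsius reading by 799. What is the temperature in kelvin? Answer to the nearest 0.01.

Let x be the Celsius reading; then the Rankine reading is 1.8·x + 491.67.
(1.8·x + 491.67) - x = 799  ⇒  (0.8)·x = 307.33  ⇒  x = 384.1625°C.
In kelvin: 384.1625 + 273.15 = 657.31 K.

657.31 K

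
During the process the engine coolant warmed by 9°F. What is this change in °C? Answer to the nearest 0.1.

An interval of 1°F corresponds to 5/9°C.
9 × 5/9 = 5.0.

5.0°C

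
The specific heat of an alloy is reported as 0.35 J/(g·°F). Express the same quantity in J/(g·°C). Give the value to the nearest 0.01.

0.63 J/(g·°C)

Since only a temperature interval is involved, the additive offset between the scales drops out.
A change of 1°C is a change of 1.8°F, so per °C the value is 0.35 × 1.8 = 0.63.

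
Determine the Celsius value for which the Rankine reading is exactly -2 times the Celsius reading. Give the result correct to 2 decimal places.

-129.39°C

Let C be the Celsius reading. The Rankine reading is R = 1.8·C + 491.67.
Require R = -2·C: 1.8·C + 491.67 = -2·C.
(3.8)·C = -491.67  ⇒  C = -129.39.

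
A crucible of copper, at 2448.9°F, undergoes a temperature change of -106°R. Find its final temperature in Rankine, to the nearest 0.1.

2802.6°R

Initial temperature in Celsius: (2448.9 - 32) × 5/9 = 1342.7222°C.
The 106°R change is an interval, so only the factor 5/9 applies: -106 × 5/9 = -58.8889°C.
Final Celsius temperature: 1342.7222 - 58.8889 = 1283.8333°C.
In Rankine: 1283.8333 × 1.8 + 491.67 = 2802.6°R.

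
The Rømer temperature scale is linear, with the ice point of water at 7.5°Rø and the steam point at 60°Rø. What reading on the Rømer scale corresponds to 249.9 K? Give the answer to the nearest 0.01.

-4.71°Rø

First in Celsius: 249.9 - 273.15 = -23.2500°C.
Linearly onto the Rømer scale: 7.5 + (-23.2500 / 100) × (60 - 7.5) = -4.71°Rø.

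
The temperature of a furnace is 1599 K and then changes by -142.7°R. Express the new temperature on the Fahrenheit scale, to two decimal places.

2275.83°F

Initial temperature in Celsius: 1599 - 273.15 = 1325.8500°C.
The 142.7°R change is an interval, so only the factor 5/9 applies: -142.7 × 5/9 = -79.2778°C.
Final Celsius temperature: 1325.8500 - 79.2778 = 1246.5722°C.
In Fahrenheit: 1246.5722 × 1.8 + 32 = 2275.83°F.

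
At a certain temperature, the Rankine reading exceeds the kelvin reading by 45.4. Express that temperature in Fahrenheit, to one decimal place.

-357.5°F

Let x be the Rankine reading; then the kelvin reading is 5/9·x.
(5/9·x) - x = -45.4  ⇒  (-4/9)·x = -45.4  ⇒  x = 102.1500°R.
In Celsius: (102.15 - 491.67) × 5/9 = -216.4000°C.
In Fahrenheit: -216.4000 × 1.8 + 32 = -357.5°F.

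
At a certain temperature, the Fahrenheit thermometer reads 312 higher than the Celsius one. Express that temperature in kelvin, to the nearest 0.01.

Let x be the Celsius reading; then the Fahrenheit reading is 1.8·x + 32.
(1.8·x + 32) - x = 312  ⇒  (0.8)·x = 280  ⇒  x = 350.0000°C.
In kelvin: 350.0000 + 273.15 = 623.15 K.

623.15 K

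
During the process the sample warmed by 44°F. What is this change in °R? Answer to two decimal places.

44.00°R

Fahrenheit and Rankine degrees are the same size, so the interval is unchanged: 44.00.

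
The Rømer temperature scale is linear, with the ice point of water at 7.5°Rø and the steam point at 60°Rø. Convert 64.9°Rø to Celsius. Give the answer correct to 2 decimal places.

Linear interpolation between the fixed points: C = (64.9 - 7.5) × 100 / (60 - 7.5) = 109.3333°C.

109.33°C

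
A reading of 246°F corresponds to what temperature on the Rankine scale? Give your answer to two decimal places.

705.67°R

In Celsius: (246 - 32) × 5/9 = 118.8889°C.
In Rankine: 118.8889 × 1.8 + 491.67 = 705.67°R.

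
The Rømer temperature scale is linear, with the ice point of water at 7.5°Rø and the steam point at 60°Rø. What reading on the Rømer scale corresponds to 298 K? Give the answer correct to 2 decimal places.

First in Celsius: 298 - 273.15 = 24.8500°C.
Linearly onto the Rømer scale: 7.5 + (24.8500 / 100) × (60 - 7.5) = 20.55°Rø.

20.55°Rø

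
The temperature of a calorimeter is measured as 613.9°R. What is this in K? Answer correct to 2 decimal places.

In Celsius: (613.9 - 491.67) × 5/9 = 67.9056°C.
In kelvin: 67.9056 + 273.15 = 341.06 K.

341.06 K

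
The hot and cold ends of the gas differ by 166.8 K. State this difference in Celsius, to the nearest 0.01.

166.80°C

Kelvin and Celsius degrees are the same size, so the interval is unchanged: 166.80.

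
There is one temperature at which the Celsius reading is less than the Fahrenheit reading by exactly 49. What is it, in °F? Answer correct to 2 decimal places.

70.25°F

Let F be the Fahrenheit reading. The Celsius reading is C = 5/9·F - 17.7778.
Require C - F = -49: (-4/9)·F - 17.7778 = -49.
F = (-49 + 17.7778) / (-4/9) = 70.25.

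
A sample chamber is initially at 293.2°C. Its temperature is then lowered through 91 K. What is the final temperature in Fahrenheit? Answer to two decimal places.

395.96°F

The 91 K change is an interval; Kelvin and Celsius degrees are the same size, so ΔC = -91°C.
Final Celsius temperature: 293.2000 - 91.0000 = 202.2000°C.
In Fahrenheit: 202.2000 × 1.8 + 32 = 395.96°F.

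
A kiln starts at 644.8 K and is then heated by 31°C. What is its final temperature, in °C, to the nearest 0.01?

402.65°C

Initial temperature in Celsius: 644.8 - 273.15 = 371.6500°C.
Final Celsius temperature: 371.6500 + 31.0000 = 402.6500°C.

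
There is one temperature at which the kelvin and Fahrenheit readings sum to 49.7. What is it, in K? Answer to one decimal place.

Let K be the kelvin reading. The Fahrenheit reading is F = 1.8·K - 459.67.
Require K + F = 49.7: (2.8)·K - 459.67 = 49.7.
K = (49.7 + 459.67) / (2.8) = 181.9.

181.9 K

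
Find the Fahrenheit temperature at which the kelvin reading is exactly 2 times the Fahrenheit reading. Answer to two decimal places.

176.80°F

Let F be the Fahrenheit reading. The kelvin reading is K = 5/9·F + 255.372.
Require K = 2·F: 5/9·F + 255.372 = 2·F.
(-13/9)·F = -255.372  ⇒  F = 176.80.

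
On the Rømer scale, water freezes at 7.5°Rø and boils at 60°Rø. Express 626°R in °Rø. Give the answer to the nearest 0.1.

First in Celsius: (626 - 491.67) × 5/9 = 74.6278°C.
Linearly onto the Rømer scale: 7.5 + (74.6278 / 100) × (60 - 7.5) = 46.7°Rø.

46.7°Rø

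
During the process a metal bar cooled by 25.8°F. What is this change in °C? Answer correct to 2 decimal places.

14.33°C

Only the scale ratio 5/9 matters for a change in temperature.
25.8 × 5/9 = 14.33.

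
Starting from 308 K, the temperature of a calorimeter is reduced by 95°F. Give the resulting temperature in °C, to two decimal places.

-17.93°C

Initial temperature in Celsius: 308 - 273.15 = 34.8500°C.
The 95°F change is an interval, so only the factor 5/9 applies: -95 × 5/9 = -52.7778°C.
Final Celsius temperature: 34.8500 - 52.7778 = -17.9278°C.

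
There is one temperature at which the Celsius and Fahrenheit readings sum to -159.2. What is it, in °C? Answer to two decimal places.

-68.29°C

Let C be the Celsius reading. The Fahrenheit reading is F = 1.8·C + 32.
Require C + F = -159.2: (2.8)·C + 32 = -159.2.
C = (-159.2 - 32) / (2.8) = -68.29.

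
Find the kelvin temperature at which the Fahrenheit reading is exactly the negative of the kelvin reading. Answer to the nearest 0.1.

164.2 K

Let K be the kelvin reading. The Fahrenheit reading is F = 1.8·K - 459.67.
Require F = -1·K: 1.8·K - 459.67 = -1·K.
(2.8)·K = 459.67  ⇒  K = 164.2.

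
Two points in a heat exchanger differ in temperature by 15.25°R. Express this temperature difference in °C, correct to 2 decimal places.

An interval of 1°R corresponds to 5/9°C.
15.25 × 5/9 = 8.47.

8.47°C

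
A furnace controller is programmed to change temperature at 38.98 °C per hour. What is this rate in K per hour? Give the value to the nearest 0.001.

The quantity depends on a temperature interval, so only the ratio of degree sizes applies; the offset between the scales is irrelevant.
A change of 1°C is a change of 1 K, so 38.98 × 1 = 38.980.

38.980 K/hour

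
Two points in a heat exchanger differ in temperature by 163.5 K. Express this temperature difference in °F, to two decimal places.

294.30°F

For a temperature interval the offset drops out; only the factor 1.8 applies.
163.5 × 1.8 = 294.30.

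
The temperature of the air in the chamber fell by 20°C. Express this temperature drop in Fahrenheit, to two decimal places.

An interval of 1°C corresponds to 1.8°F.
20 × 1.8 = 36.00.

36.00°F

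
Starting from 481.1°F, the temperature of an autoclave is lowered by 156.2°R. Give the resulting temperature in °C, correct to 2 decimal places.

162.72°C

Initial temperature in Celsius: (481.1 - 32) × 5/9 = 249.5000°C.
The 156.2°R change is an interval, so only the factor 5/9 applies: -156.2 × 5/9 = -86.7778°C.
Final Celsius temperature: 249.5000 - 86.7778 = 162.7222°C.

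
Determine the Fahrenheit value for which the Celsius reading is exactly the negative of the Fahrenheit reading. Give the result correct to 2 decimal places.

Let F be the Fahrenheit reading. The Celsius reading is C = 5/9·F - 17.7778.
Require C = -1·F: 5/9·F - 17.7778 = -1·F.
(14/9)·F = 17.7778  ⇒  F = 11.43.

11.43°F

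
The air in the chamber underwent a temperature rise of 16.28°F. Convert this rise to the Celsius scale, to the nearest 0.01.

9.04°C

An interval of 1°F corresponds to 5/9°C.
16.28 × 5/9 = 9.04.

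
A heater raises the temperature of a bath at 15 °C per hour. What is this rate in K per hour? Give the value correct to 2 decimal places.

The quantity depends on a temperature interval, so only the ratio of degree sizes applies; the offset between the scales is irrelevant.
A change of 1°C is a change of 1 K, so 15 × 1 = 15.00.

15.00 K/hour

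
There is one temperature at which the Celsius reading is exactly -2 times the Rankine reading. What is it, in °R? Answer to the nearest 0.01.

Let R be the Rankine reading. The Celsius reading is C = 5/9·R - 273.15.
Require C = -2·R: 5/9·R - 273.15 = -2·R.
(23/9)·R = 273.15  ⇒  R = 106.88.

106.88°R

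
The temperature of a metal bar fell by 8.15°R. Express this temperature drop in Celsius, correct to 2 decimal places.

4.53°C

Only the scale ratio 5/9 matters for a change in temperature.
8.15 × 5/9 = 4.53.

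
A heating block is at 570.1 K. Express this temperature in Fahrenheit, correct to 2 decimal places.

566.51°F

In Celsius: 570.1 - 273.15 = 296.9500°C.
In Fahrenheit: 296.9500 × 1.8 + 32 = 566.51°F.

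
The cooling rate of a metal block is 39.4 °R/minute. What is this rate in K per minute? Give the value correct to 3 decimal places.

The quantity depends on a temperature interval, so only the ratio of degree sizes applies; the offset between the scales is irrelevant.
A change of 1°R is a change of 5/9 K, so 39.4 × 5/9 = 21.889.

21.889 K/minute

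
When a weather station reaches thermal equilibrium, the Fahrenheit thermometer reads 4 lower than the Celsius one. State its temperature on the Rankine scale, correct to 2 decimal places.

Let x be the Celsius reading; then the Fahrenheit reading is 1.8·x + 32.
(1.8·x + 32) - x = -4  ⇒  (0.8)·x = -36  ⇒  x = -45.0000°C.
In Rankine: -45.0000 × 1.8 + 491.67 = 410.67°R.

410.67°R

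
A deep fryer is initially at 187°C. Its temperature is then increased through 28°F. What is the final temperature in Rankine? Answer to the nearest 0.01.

856.27°R

The 28°F change is an interval, so only the factor 5/9 applies: +28 × 5/9 = +15.5556°C.
Final Celsius temperature: 187.0000 + 15.5556 = 202.5556°C.
In Rankine: 202.5556 × 1.8 + 491.67 = 856.27°R.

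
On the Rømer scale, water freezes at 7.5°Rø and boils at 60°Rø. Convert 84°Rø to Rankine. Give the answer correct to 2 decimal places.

753.96°R

Linear interpolation between the fixed points: C = (84 - 7.5) × 100 / (60 - 7.5) = 145.7143°C.
Then 145.7143 × 1.8 + 491.67 = 753.96°R.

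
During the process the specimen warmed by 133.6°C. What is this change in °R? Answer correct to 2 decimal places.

240.48°R

Only the scale ratio 1.8 matters for a change in temperature.
133.6 × 1.8 = 240.48.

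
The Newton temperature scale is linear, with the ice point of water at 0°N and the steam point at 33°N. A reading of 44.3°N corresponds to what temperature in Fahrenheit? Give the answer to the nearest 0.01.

273.64°F

Linear interpolation between the fixed points: C = (44.3 - 0) × 100 / (33 - 0) = 134.2424°C.
Then 134.2424 × 1.8 + 32 = 273.64°F.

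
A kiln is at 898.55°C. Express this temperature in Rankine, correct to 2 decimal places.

2109.06°R

In Rankine: 898.5500 × 1.8 + 491.67 = 2109.06°R.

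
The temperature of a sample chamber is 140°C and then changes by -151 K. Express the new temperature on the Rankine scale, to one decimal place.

471.9°R

The 151 K change is an interval; Kelvin and Celsius degrees are the same size, so ΔC = -151°C.
Final Celsius temperature: 140.0000 - 151.0000 = -11.0000°C.
In Rankine: -11.0000 × 1.8 + 491.67 = 471.9°R.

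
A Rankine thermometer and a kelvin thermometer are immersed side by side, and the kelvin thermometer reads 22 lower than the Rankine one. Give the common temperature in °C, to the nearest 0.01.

Let x be the Rankine reading; then the kelvin reading is 5/9·x.
(5/9·x) - x = -22  ⇒  (-4/9)·x = -22  ⇒  x = 49.5000°R.
In Celsius: (49.5 - 491.67) × 5/9 = -245.65°C.

-245.65°C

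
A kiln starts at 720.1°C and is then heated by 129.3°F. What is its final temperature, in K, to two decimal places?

1065.08 K

The 129.3°F change is an interval, so only the factor 5/9 applies: +129.3 × 5/9 = +71.8333°C.
Final Celsius temperature: 720.1000 + 71.8333 = 791.9333°C.
In kelvin: 791.9333 + 273.15 = 1065.08 K.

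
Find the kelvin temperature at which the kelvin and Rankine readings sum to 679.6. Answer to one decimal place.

242.7 K

Let K be the kelvin reading. The Rankine reading is R = 1.8·K.
Require K + R = 679.6: (2.8)·K = 679.6.
K = (679.6) / (2.8) = 242.7.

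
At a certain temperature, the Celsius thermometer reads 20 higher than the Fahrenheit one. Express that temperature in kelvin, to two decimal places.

Let x be the Fahrenheit reading; then the Celsius reading is 5/9·x - 17.7778.
(5/9·x - 17.7778) - x = 20  ⇒  (-4/9)·x = 37.7778  ⇒  x = -85.0000°F.
In Celsius: (-85 - 32) × 5/9 = -65.0000°C.
In kelvin: -65.0000 + 273.15 = 208.15 K.

208.15 K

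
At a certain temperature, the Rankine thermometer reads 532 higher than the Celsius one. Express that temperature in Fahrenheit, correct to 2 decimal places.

Let x be the Celsius reading; then the Rankine reading is 1.8·x + 491.67.
(1.8·x + 491.67) - x = 532  ⇒  (0.8)·x = 40.33  ⇒  x = 50.4125°C.
In Fahrenheit: 50.4125 × 1.8 + 32 = 122.74°F.

122.74°F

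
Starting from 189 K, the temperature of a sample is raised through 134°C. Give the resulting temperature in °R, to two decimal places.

Initial temperature in Celsius: 189 - 273.15 = -84.1500°C.
Final Celsius temperature: -84.1500 + 134.0000 = 49.8500°C.
In Rankine: 49.8500 × 1.8 + 491.67 = 581.40°R.

581.40°R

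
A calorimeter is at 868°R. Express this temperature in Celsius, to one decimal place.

In Celsius: (868 - 491.67) × 5/9 = 209.0722°C.

209.1°C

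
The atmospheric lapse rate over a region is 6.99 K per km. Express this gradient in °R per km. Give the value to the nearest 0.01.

12.58 °R/km

The quantity depends on a temperature interval, so only the ratio of degree sizes applies; the offset between the scales is irrelevant.
A change of 1 K is a change of 1.8°R, so 6.99 × 1.8 = 12.58.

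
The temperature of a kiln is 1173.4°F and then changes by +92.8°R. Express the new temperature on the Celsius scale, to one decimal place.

Initial temperature in Celsius: (1173.4 - 32) × 5/9 = 634.1111°C.
The 92.8°R change is an interval, so only the factor 5/9 applies: +92.8 × 5/9 = +51.5556°C.
Final Celsius temperature: 634.1111 + 51.5556 = 685.6667°C.

685.7°C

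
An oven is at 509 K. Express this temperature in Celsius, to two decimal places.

In Celsius: 509 - 273.15 = 235.8500°C.

235.85°C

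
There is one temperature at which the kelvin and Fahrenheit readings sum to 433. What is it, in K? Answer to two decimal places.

Let K be the kelvin reading. The Fahrenheit reading is F = 1.8·K - 459.67.
Require K + F = 433: (2.8)·K - 459.67 = 433.
K = (433 + 459.67) / (2.8) = 318.81.

318.81 K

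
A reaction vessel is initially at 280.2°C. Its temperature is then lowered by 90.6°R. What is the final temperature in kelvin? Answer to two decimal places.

503.02 K

The 90.6°R change is an interval, so only the factor 5/9 applies: -90.6 × 5/9 = -50.3333°C.
Final Celsius temperature: 280.2000 - 50.3333 = 229.8667°C.
In kelvin: 229.8667 + 273.15 = 503.02 K.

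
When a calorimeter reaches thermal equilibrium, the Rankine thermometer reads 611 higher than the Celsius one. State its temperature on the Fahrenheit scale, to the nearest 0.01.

Let x be the Celsius reading; then the Rankine reading is 1.8·x + 491.67.
(1.8·x + 491.67) - x = 611  ⇒  (0.8)·x = 119.33  ⇒  x = 149.1625°C.
In Fahrenheit: 149.1625 × 1.8 + 32 = 300.49°F.

300.49°F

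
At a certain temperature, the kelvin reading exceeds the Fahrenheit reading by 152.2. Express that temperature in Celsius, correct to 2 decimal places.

Let x be the kelvin reading; then the Fahrenheit reading is 1.8·x - 459.67.
(1.8·x - 459.67) - x = -152.2  ⇒  (0.8)·x = 307.47  ⇒  x = 384.3375 K.
In Celsius: 384.3375 - 273.15 = 111.19°C.

111.19°C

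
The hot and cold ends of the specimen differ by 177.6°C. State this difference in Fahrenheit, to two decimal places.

319.68°F

Only the scale ratio 1.8 matters for a change in temperature.
177.6 × 1.8 = 319.68.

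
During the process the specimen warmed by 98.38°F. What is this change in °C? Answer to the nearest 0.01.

54.66°C

Only the scale ratio 5/9 matters for a change in temperature.
98.38 × 5/9 = 54.66.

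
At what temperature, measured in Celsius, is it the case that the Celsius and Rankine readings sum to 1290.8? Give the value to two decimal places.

Let C be the Celsius reading. The Rankine reading is R = 1.8·C + 491.67.
Require C + R = 1290.8: (2.8)·C + 491.67 = 1290.8.
C = (1290.8 - 491.67) / (2.8) = 285.40.

285.40°C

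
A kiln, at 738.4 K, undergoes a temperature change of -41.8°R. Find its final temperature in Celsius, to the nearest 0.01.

Initial temperature in Celsius: 738.4 - 273.15 = 465.2500°C.
The 41.8°R change is an interval, so only the factor 5/9 applies: -41.8 × 5/9 = -23.2222°C.
Final Celsius temperature: 465.2500 - 23.2222 = 442.0278°C.

442.03°C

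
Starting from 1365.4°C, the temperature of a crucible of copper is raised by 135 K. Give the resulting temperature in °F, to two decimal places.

The 135 K change is an interval; Kelvin and Celsius degrees are the same size, so ΔC = +135°C.
Final Celsius temperature: 1365.4000 + 135.0000 = 1500.4000°C.
In Fahrenheit: 1500.4000 × 1.8 + 32 = 2732.72°F.

2732.72°F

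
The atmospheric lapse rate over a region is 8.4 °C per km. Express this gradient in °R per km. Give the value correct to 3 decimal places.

Since only a temperature interval is involved, the additive offset between the scales drops out.
A change of 1°C is a change of 1.8°R, so 8.4 × 1.8 = 15.120.

15.120 °R/km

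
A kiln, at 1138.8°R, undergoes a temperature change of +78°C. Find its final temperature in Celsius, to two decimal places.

437.52°C

Initial temperature in Celsius: (1138.8 - 491.67) × 5/9 = 359.5167°C.
Final Celsius temperature: 359.5167 + 78.0000 = 437.5167°C.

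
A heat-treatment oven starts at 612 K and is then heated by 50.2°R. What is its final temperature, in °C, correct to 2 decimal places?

Initial temperature in Celsius: 612 - 273.15 = 338.8500°C.
The 50.2°R change is an interval, so only the factor 5/9 applies: +50.2 × 5/9 = +27.8889°C.
Final Celsius temperature: 338.8500 + 27.8889 = 366.7389°C.

366.74°C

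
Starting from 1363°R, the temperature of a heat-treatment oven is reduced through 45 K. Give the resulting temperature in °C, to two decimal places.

Initial temperature in Celsius: (1363 - 491.67) × 5/9 = 484.0722°C.
The 45 K change is an interval; Kelvin and Celsius degrees are the same size, so ΔC = -45°C.
Final Celsius temperature: 484.0722 - 45.0000 = 439.0722°C.

439.07°C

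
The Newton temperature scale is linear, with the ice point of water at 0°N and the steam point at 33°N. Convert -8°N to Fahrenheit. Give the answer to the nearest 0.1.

Linear interpolation between the fixed points: C = (-8 - 0) × 100 / (33 - 0) = -24.2424°C.
Then -24.2424 × 1.8 + 32 = -11.6°F.

-11.6°F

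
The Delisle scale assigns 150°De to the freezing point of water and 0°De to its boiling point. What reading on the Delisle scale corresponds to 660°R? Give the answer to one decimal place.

First in Celsius: (660 - 491.67) × 5/9 = 93.5167°C.
Linearly onto the Delisle scale: 150 + (93.5167 / 100) × (0 - 150) = 9.7°De.

9.7°De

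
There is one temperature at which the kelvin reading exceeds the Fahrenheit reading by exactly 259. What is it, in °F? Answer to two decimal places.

Let F be the Fahrenheit reading. The kelvin reading is K = 5/9·F + 255.372.
Require K - F = 259: (-4/9)·F + 255.372 = 259.
F = (259 - 255.372) / (-4/9) = -8.16.

-8.16°F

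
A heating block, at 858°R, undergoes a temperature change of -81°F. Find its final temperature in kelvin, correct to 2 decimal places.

431.67 K

Initial temperature in Celsius: (858 - 491.67) × 5/9 = 203.5167°C.
The 81°F change is an interval, so only the factor 5/9 applies: -81 × 5/9 = -45.0000°C.
Final Celsius temperature: 203.5167 - 45.0000 = 158.5167°C.
In kelvin: 158.5167 + 273.15 = 431.67 K.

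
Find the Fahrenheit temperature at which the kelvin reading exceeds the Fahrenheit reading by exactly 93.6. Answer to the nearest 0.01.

363.99°F

Let F be the Fahrenheit reading. The kelvin reading is K = 5/9·F + 255.372.
Require K - F = 93.6: (-4/9)·F + 255.372 = 93.6.
F = (93.6 - 255.372) / (-4/9) = 363.99.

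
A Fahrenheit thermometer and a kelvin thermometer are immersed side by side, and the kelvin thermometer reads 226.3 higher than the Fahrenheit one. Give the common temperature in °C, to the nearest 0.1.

18.6°C

Let x be the Fahrenheit reading; then the kelvin reading is 5/9·x + 255.372.
(5/9·x + 255.372) - x = 226.3  ⇒  (-4/9)·x = -29.0722  ⇒  x = 65.4125°F.
In Celsius: (65.4125 - 32) × 5/9 = 18.6°C.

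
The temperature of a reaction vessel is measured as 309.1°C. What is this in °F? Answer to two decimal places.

In Fahrenheit: 309.1000 × 1.8 + 32 = 588.38°F.

588.38°F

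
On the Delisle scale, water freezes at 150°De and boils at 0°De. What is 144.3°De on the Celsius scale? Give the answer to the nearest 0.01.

Linear interpolation between the fixed points: C = (144.3 - 150) × 100 / (0 - 150) = 3.8000°C.

3.80°C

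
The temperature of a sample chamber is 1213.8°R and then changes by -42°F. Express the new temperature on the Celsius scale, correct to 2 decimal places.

377.85°C

Initial temperature in Celsius: (1213.8 - 491.67) × 5/9 = 401.1833°C.
The 42°F change is an interval, so only the factor 5/9 applies: -42 × 5/9 = -23.3333°C.
Final Celsius temperature: 401.1833 - 23.3333 = 377.8500°C.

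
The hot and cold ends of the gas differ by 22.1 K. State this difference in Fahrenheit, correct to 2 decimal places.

An interval of 1 K corresponds to 1.8°F.
22.1 × 1.8 = 39.78.

39.78°F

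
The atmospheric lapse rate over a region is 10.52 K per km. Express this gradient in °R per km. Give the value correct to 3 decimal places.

18.936 °R/km

The quantity depends on a temperature interval, so only the ratio of degree sizes applies; the offset between the scales is irrelevant.
A change of 1 K is a change of 1.8°R, so 10.52 × 1.8 = 18.936.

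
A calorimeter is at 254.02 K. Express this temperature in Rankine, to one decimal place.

In Celsius: 254.02 - 273.15 = -19.1300°C.
In Rankine: -19.1300 × 1.8 + 491.67 = 457.2°R.

457.2°R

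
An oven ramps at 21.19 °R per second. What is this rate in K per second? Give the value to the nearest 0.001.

11.772 K/second

Since only a temperature interval is involved, the additive offset between the scales drops out.
A change of 1°R is a change of 5/9 K, so 21.19 × 5/9 = 11.772.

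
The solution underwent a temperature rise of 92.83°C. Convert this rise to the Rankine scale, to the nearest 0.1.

167.1°R

An interval of 1°C corresponds to 1.8°R.
92.83 × 1.8 = 167.1.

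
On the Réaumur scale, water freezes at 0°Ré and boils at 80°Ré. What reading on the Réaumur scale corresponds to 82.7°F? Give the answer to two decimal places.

22.53°Ré

First in Celsius: (82.7 - 32) × 5/9 = 28.1667°C.
Linearly onto the Réaumur scale: 0 + (28.1667 / 100) × (80 - 0) = 22.53°Ré.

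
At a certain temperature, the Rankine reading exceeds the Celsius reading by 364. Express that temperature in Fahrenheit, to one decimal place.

-255.3°F

Let x be the Rankine reading; then the Celsius reading is 5/9·x - 273.15.
(5/9·x - 273.15) - x = -364  ⇒  (-4/9)·x = -90.85  ⇒  x = 204.4125°R.
In Celsius: (204.4125 - 491.67) × 5/9 = -159.5875°C.
In Fahrenheit: -159.5875 × 1.8 + 32 = -255.3°F.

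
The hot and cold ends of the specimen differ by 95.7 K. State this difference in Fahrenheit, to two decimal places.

172.26°F

Only the scale ratio 1.8 matters for a change in temperature.
95.7 × 1.8 = 172.26.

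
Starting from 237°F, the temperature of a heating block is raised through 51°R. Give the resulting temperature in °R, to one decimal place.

747.7°R

Initial temperature in Celsius: (237 - 32) × 5/9 = 113.8889°C.
The 51°R change is an interval, so only the factor 5/9 applies: +51 × 5/9 = +28.3333°C.
Final Celsius temperature: 113.8889 + 28.3333 = 142.2222°C.
In Rankine: 142.2222 × 1.8 + 491.67 = 747.7°R.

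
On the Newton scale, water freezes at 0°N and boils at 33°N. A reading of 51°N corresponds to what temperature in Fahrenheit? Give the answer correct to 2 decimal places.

310.18°F

Linear interpolation between the fixed points: C = (51 - 0) × 100 / (33 - 0) = 154.5455°C.
Then 154.5455 × 1.8 + 32 = 310.18°F.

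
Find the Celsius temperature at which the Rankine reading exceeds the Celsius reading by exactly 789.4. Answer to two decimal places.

Let C be the Celsius reading. The Rankine reading is R = 1.8·C + 491.67.
Require R - C = 789.4: (0.8)·C + 491.67 = 789.4.
C = (789.4 - 491.67) / (0.8) = 372.16.

372.16°C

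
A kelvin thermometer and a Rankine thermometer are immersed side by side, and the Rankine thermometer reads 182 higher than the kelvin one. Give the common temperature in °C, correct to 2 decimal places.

-45.65°C

Let x be the kelvin reading; then the Rankine reading is 1.8·x.
(1.8·x) - x = 182  ⇒  (0.8)·x = 182  ⇒  x = 227.5000 K.
In Celsius: 227.5 - 273.15 = -45.65°C.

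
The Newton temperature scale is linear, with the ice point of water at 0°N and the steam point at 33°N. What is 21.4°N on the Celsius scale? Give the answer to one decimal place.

Linear interpolation between the fixed points: C = (21.4 - 0) × 100 / (33 - 0) = 64.8485°C.

64.8°C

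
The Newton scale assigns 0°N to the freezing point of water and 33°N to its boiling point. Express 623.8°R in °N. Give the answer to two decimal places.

24.22°N

First in Celsius: (623.8 - 491.67) × 5/9 = 73.4056°C.
Linearly onto the Newton scale: 0 + (73.4056 / 100) × (33 - 0) = 24.22°N.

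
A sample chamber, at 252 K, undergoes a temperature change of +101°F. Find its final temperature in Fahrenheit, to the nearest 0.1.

Initial temperature in Celsius: 252 - 273.15 = -21.1500°C.
The 101°F change is an interval, so only the factor 5/9 applies: +101 × 5/9 = +56.1111°C.
Final Celsius temperature: -21.1500 + 56.1111 = 34.9611°C.
In Fahrenheit: 34.9611 × 1.8 + 32 = 94.9°F.

94.9°F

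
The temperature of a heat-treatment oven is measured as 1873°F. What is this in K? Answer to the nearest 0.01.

1295.93 K

In Celsius: (1873 - 32) × 5/9 = 1022.7778°C.
In kelvin: 1022.7778 + 273.15 = 1295.93 K.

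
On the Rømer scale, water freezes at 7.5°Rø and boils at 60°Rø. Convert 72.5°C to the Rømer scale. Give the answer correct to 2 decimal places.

45.56°Rø

Linearly onto the Rømer scale: 7.5 + (72.5000 / 100) × (60 - 7.5) = 45.56°Rø.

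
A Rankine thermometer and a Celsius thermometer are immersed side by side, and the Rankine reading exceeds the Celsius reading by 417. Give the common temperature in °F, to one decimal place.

Let x be the Rankine reading; then the Celsius reading is 5/9·x - 273.15.
(5/9·x - 273.15) - x = -417  ⇒  (-4/9)·x = -143.85  ⇒  x = 323.6625°R.
In Celsius: (323.6625 - 491.67) × 5/9 = -93.3375°C.
In Fahrenheit: -93.3375 × 1.8 + 32 = -136.0°F.

-136.0°F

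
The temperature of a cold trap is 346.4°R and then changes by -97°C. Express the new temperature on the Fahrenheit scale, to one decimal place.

-287.9°F

Initial temperature in Celsius: (346.4 - 491.67) × 5/9 = -80.7056°C.
Final Celsius temperature: -80.7056 - 97.0000 = -177.7056°C.
In Fahrenheit: -177.7056 × 1.8 + 32 = -287.9°F.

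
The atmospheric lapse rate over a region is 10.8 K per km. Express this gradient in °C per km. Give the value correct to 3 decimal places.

Since only a temperature interval is involved, the additive offset between the scales drops out.
A change of 1 K is a change of 1°C, so 10.8 × 1 = 10.800.

10.800 °C/km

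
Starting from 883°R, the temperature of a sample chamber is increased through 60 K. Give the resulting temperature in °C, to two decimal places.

277.41°C

Initial temperature in Celsius: (883 - 491.67) × 5/9 = 217.4056°C.
The 60 K change is an interval; Kelvin and Celsius degrees are the same size, so ΔC = +60°C.
Final Celsius temperature: 217.4056 + 60.0000 = 277.4056°C.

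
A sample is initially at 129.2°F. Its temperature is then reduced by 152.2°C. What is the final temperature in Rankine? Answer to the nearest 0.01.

314.91°R

Initial temperature in Celsius: (129.2 - 32) × 5/9 = 54.0000°C.
Final Celsius temperature: 54.0000 - 152.2000 = -98.2000°C.
In Rankine: -98.2000 × 1.8 + 491.67 = 314.91°R.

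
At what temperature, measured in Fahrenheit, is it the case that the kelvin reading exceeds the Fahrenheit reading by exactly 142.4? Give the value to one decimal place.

254.2°F

Let F be the Fahrenheit reading. The kelvin reading is K = 5/9·F + 255.372.
Require K - F = 142.4: (-4/9)·F + 255.372 = 142.4.
F = (142.4 - 255.372) / (-4/9) = 254.2.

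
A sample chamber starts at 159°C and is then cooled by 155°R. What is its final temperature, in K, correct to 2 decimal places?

346.04 K

The 155°R change is an interval, so only the factor 5/9 applies: -155 × 5/9 = -86.1111°C.
Final Celsius temperature: 159.0000 - 86.1111 = 72.8889°C.
In kelvin: 72.8889 + 273.15 = 346.04 K.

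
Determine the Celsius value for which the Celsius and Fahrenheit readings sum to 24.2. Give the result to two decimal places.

-2.79°C

Let C be the Celsius reading. The Fahrenheit reading is F = 1.8·C + 32.
Require C + F = 24.2: (2.8)·C + 32 = 24.2.
C = (24.2 - 32) / (2.8) = -2.79.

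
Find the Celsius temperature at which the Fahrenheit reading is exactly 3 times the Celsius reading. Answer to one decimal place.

Let C be the Celsius reading. The Fahrenheit reading is F = 1.8·C + 32.
Require F = 3·C: 1.8·C + 32 = 3·C.
(-1.2)·C = -32  ⇒  C = 26.7.

26.7°C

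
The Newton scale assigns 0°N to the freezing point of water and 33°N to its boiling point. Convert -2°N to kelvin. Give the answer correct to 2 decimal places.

Linear interpolation between the fixed points: C = (-2 - 0) × 100 / (33 - 0) = -6.0606°C.
Then -6.0606 + 273.15 = 267.09 K.

267.09 K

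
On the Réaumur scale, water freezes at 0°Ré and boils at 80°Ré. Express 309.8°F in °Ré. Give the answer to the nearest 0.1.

First in Celsius: (309.8 - 32) × 5/9 = 154.3333°C.
Linearly onto the Réaumur scale: 0 + (154.3333 / 100) × (80 - 0) = 123.5°Ré.

123.5°Ré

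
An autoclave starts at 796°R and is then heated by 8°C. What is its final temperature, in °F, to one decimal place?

Initial temperature in Celsius: (796 - 491.67) × 5/9 = 169.0722°C.
Final Celsius temperature: 169.0722 + 8.0000 = 177.0722°C.
In Fahrenheit: 177.0722 × 1.8 + 32 = 350.7°F.

350.7°F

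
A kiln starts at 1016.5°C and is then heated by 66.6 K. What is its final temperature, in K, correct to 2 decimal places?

The 66.6 K change is an interval; Kelvin and Celsius degrees are the same size, so ΔC = +66.6°C.
Final Celsius temperature: 1016.5000 + 66.6000 = 1083.1000°C.
In kelvin: 1083.1000 + 273.15 = 1356.25 K.

1356.25 K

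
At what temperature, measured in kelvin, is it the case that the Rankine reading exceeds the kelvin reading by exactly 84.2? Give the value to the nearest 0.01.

105.25 K

Let K be the kelvin reading. The Rankine reading is R = 1.8·K.
Require R - K = 84.2: (0.8)·K = 84.2.
K = (84.2) / (0.8) = 105.25.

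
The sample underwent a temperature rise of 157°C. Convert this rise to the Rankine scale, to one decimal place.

282.6°R

Only the scale ratio 1.8 matters for a change in temperature.
157 × 1.8 = 282.6.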